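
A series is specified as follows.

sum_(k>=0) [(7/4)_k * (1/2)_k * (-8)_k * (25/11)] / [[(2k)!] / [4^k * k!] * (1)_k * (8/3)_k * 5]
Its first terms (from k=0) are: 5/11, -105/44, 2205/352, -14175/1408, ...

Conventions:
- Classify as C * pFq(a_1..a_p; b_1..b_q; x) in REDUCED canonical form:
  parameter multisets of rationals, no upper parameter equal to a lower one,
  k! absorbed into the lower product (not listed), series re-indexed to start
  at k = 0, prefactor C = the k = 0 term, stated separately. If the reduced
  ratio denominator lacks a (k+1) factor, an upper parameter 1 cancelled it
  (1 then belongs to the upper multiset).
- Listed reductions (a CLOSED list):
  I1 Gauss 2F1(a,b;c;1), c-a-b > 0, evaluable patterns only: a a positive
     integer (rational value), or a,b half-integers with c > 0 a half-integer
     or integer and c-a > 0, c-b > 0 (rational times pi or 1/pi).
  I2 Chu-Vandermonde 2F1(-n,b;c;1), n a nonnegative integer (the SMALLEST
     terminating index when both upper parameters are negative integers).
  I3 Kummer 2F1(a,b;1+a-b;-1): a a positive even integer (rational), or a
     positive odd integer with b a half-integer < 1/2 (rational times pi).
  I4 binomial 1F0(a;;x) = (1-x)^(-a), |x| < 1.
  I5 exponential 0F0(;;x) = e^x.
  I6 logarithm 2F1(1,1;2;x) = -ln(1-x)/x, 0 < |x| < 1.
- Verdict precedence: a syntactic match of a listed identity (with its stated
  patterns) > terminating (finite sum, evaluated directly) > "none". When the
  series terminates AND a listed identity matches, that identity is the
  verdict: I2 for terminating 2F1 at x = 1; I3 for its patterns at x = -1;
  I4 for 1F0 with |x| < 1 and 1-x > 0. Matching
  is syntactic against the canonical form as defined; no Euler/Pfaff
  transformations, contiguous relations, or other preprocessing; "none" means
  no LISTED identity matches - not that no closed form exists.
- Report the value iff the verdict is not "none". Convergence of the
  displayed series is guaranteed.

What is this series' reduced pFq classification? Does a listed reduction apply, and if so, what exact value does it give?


At argument 1: a 2F1 with upper {-8, 7/4}, lower {8/3}, scaled by C = 5/11. Verdict (x = 1): Vandermonde's identity (I2) applies (terminating 2F1 at x = 1 with n = 8, b = 7/4, c = 8/3). Value: 7762112275/591388475392.

Structural cue: with t_0 = 5/11, the parameter 1/2 appears in both the upper and lower lists and cancels.
Adjacent-term ratio: r(k) = 1 * (k-8) (k+7/4) / [(k+8/3) (k+1)] - poly over poly, x = 1 from leading terms; C = 5/11 at k = 0.


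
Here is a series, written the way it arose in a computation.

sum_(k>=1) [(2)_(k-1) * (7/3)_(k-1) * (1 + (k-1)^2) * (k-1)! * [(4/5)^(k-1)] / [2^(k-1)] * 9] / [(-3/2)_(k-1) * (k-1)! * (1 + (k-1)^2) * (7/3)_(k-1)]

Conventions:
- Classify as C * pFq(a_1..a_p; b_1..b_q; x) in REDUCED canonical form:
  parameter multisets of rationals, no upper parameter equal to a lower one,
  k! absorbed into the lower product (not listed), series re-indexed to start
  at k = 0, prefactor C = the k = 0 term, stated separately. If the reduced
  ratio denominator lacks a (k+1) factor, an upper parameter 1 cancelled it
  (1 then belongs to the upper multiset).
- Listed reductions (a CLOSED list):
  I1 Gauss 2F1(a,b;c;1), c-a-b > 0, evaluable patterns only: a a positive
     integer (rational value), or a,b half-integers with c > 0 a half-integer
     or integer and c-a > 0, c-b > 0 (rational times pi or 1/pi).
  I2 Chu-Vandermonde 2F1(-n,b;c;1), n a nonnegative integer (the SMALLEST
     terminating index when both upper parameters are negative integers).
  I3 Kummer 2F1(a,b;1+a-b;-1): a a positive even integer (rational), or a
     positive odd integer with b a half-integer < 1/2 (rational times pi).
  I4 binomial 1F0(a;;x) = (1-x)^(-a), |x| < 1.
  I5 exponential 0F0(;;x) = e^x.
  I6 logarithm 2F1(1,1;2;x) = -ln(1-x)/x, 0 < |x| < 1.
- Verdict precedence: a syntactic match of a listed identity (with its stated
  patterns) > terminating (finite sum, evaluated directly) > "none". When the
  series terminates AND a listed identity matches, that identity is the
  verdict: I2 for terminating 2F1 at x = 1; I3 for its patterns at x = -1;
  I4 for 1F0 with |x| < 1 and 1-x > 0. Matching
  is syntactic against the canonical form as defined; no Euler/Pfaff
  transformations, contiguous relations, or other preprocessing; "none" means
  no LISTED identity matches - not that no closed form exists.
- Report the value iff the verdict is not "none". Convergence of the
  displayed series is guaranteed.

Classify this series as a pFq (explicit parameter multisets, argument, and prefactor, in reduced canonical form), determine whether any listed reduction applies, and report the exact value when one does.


Structural cue: with t_0 = 9, the two k-th powers (C = 9) combine into one argument.
Step ratio: r(k) = (2/5) * (k+1) (k+2) / [(k-3/2) (k+1)] - poly over poly, x = (2/5) from leading terms; C = 9 at k = 0.

This is 9 * 2F1(1, 2; -3/2; 2/5) in reduced canonical form. Verdict: none - at argument 2/5 the multisets {1, 2} ; {-3/2} match no listed identity.


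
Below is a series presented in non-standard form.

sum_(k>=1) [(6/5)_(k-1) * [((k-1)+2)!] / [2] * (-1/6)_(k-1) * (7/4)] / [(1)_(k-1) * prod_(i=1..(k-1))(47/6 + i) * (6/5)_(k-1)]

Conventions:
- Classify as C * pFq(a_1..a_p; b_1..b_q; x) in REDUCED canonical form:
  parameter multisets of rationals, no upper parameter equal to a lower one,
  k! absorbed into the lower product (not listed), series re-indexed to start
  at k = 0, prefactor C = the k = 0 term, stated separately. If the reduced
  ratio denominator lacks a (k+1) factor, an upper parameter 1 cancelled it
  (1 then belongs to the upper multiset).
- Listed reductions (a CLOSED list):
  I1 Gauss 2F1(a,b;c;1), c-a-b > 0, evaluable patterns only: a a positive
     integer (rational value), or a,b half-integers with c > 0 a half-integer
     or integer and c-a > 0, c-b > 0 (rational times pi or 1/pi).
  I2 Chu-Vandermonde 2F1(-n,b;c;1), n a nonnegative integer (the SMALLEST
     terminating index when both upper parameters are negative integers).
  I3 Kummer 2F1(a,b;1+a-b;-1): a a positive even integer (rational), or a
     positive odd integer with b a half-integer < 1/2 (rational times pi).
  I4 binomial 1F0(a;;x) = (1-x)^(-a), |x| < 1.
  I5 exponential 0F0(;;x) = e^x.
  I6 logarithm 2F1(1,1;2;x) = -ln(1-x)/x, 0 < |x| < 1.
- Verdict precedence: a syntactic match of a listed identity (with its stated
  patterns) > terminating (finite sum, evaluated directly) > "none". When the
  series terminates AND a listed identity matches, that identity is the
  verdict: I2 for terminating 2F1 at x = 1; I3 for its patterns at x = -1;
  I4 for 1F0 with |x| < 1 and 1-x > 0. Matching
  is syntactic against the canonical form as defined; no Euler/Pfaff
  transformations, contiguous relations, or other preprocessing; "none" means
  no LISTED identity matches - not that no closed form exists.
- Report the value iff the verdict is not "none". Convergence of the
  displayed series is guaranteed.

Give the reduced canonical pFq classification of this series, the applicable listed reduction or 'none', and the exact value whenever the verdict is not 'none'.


Classification (C = 7/4): 2F1 with upper {-1/6, 3}, lower {53/6}, argument x = 1. Verdict: the Gauss summation I1 applies (x = 1: the Gamma ratio telescopes since c-a-b = 6 > 0 and a = 3 in Z>0). Hence: 67445/41472.

The tell: from the first term 7/4: the lower running product (C = 7/4, x = 1) is a rising factorial.
Step ratio: r(k) = 1 * (k-1/6) (k+3) / [(k+53/6) (k+1)] - rational in k, leading ratio 1; with t_0 = 7/4, classification follows.


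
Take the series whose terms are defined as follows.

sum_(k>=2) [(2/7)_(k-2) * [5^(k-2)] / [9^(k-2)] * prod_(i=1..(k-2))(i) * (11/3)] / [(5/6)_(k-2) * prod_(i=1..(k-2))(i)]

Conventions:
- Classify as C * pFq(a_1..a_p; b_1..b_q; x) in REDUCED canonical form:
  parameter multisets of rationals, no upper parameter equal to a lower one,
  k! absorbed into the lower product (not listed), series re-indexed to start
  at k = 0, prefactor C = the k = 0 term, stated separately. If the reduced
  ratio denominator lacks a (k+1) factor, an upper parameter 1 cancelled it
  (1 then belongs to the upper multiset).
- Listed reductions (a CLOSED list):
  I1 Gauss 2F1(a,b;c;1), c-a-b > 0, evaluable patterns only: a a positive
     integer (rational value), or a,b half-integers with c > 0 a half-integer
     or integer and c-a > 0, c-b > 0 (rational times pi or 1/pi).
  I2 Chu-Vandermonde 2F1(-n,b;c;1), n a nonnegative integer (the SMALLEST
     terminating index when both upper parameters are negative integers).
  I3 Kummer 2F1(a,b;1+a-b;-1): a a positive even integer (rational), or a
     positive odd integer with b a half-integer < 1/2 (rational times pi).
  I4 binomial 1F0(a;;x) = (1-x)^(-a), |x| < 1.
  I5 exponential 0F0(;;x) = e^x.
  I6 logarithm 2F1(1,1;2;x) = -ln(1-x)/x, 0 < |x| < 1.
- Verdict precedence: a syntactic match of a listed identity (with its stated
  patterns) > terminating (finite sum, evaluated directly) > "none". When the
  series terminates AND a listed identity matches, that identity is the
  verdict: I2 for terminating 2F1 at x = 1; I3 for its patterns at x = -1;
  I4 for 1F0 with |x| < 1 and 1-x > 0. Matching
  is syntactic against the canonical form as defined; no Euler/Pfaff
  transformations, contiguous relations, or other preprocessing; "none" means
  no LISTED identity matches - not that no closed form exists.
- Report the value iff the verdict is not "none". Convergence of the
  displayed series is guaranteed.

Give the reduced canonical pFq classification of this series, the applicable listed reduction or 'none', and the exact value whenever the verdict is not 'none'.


This is 11/3 * 2F1(2/7, 1; 5/6; 5/9) in reduced canonical form. Verdict: no listed reduction: x = 5/9 and upper {2/7, 1} fail every I1-I6 pattern.

The tell: t_0 being 11/3, the product of the first k integers (C = 11/3) is k!.
Consecutive-term ratio: r(k) = (5/9) * (k+2/7) (k+1) / [(k+5/6) (k+1)] - poly over poly, x = (5/9) from leading terms; C = 11/3 at k = 0.


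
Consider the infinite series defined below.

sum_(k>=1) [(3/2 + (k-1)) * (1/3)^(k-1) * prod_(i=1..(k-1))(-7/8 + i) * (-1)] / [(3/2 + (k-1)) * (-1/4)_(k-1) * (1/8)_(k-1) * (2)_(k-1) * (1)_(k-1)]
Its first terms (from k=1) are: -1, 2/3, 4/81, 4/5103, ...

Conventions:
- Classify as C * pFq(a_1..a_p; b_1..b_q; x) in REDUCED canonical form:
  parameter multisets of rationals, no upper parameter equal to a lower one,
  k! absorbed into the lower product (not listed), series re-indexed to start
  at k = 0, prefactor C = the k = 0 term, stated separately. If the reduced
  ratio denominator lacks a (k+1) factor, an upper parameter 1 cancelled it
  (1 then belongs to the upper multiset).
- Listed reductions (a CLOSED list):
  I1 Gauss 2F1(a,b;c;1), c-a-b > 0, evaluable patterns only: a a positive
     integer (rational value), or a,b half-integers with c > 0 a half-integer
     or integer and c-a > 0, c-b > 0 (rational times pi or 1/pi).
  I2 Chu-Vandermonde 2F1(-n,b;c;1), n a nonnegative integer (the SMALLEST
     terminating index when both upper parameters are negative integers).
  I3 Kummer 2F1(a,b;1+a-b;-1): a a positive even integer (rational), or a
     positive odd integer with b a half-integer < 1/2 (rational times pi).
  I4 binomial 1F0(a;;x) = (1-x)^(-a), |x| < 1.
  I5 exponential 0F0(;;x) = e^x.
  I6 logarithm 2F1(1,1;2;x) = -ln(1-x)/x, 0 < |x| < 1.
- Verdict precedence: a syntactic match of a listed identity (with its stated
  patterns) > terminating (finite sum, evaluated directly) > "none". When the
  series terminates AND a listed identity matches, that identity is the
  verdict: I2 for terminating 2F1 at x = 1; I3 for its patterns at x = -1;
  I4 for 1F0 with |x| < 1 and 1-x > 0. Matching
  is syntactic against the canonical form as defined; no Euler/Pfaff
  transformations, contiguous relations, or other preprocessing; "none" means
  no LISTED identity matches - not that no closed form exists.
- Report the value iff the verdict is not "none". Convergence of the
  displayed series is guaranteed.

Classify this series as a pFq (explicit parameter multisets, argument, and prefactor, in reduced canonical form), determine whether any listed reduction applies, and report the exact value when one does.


At argument 1/3: a 0F2 with upper {-}, lower {-1/4, 2}, scaled by C = -1. Verdict: none - this 0F2 at x = 1/3 matches no listed pattern, and upper {-} holds no stopper.

First insight: from the first term -1: (1)_k (C = -1) is k! itself.
Ratio: r(k) = (1/3) * 1 / [(k-1/4) (k+2) (k+1)] - rational in k, leading ratio (1/3); with t_0 = -1, classification follows.


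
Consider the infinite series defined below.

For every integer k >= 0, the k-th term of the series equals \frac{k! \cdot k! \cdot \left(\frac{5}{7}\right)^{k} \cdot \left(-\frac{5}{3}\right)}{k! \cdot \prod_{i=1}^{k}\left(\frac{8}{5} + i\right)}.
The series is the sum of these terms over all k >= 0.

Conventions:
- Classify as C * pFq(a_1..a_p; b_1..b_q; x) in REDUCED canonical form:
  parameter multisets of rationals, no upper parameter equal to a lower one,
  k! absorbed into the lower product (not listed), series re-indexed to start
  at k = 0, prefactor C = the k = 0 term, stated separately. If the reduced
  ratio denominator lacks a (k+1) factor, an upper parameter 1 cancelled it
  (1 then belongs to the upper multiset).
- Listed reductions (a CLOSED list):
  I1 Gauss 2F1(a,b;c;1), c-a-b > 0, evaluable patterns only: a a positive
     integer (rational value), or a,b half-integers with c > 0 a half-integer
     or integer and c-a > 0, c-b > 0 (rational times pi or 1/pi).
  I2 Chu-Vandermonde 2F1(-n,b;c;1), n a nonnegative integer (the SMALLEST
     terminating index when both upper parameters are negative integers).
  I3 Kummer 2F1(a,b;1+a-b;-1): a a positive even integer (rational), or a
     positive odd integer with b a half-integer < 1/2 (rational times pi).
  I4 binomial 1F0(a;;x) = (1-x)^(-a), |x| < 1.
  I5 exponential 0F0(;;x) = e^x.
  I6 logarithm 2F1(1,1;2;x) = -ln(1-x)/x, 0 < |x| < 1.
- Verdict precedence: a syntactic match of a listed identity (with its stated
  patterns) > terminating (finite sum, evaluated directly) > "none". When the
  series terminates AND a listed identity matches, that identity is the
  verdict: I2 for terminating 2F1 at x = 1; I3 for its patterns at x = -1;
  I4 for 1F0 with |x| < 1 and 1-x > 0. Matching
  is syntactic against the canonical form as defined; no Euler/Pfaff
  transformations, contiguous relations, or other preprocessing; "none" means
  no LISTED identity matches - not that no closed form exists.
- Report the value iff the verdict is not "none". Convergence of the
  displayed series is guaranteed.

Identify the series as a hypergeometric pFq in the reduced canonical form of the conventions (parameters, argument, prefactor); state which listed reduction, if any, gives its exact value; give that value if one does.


Structural cue: x = \frac{5}{7} and the factorial ratio (prefactor -5/3) (k+a-1)!/(a-1)! is a rising factorial (a)_k.
Term ratio: r(k) = \frac{5}{7} * (k+1) (k+1) / [(k+\frac{13}{5}) (k+1)] - rational; roots negated = parameters, x = \frac{5}{7}, C = -\frac{5}{3}.

The series (x = \frac{5}{7}) is 2F1: upper {1, 1}, lower {\frac{13}{5}}, prefactor -\frac{5}{3}. Verdict: none - at argument \frac{5}{7} the multisets {1, 1} ; {\frac{13}{5}} match no listed identity.


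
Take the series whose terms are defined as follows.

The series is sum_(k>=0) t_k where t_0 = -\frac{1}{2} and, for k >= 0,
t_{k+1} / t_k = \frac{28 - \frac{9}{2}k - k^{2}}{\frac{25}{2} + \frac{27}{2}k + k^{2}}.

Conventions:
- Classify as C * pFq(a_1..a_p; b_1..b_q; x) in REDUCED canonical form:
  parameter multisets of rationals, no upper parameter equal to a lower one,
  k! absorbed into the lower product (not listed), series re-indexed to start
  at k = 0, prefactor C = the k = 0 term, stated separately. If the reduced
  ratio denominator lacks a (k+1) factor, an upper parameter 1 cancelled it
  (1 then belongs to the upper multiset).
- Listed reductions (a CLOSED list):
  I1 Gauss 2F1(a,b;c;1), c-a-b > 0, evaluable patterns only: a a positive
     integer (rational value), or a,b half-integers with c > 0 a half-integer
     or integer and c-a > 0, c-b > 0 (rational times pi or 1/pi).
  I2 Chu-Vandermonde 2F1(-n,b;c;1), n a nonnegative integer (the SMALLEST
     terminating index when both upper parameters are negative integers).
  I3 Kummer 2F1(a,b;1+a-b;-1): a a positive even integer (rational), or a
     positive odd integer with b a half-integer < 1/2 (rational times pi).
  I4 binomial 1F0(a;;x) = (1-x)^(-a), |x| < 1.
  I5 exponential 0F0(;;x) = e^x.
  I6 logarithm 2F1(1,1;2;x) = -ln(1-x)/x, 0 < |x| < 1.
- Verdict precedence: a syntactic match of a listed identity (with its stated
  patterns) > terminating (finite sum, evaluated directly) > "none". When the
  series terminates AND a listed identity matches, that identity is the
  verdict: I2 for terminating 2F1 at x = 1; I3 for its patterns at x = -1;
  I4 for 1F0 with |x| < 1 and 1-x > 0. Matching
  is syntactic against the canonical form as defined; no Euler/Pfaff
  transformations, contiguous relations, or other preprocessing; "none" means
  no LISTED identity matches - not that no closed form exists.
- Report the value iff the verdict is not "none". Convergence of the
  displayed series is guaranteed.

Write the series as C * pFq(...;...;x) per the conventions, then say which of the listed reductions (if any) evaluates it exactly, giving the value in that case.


Canonical form: C = -\frac{1}{2} times 2F1 with upper {-\frac{7}{2}, 8}, lower {\frac{25}{2}}, x = -1. Verdict: the Kummer evaluation I3 fires (x = -1; c = \frac{25}{2} equals 1+a-b for upper {-\frac{7}{2}, 8}: listed pattern). Exact value: -\frac{7429}{2560}.

First insight: with t_0 = -\frac{1}{2}, roots of the ratio polynomials (C = -1/2) are the negated parameters.
Consecutive-term ratio: r(k) = -1 * (k-\frac{7}{2}) (k+8) / [(k+\frac{25}{2}) (k+1)] ; factor over Q: parameters, x = -1, and C = -\frac{1}{2}.


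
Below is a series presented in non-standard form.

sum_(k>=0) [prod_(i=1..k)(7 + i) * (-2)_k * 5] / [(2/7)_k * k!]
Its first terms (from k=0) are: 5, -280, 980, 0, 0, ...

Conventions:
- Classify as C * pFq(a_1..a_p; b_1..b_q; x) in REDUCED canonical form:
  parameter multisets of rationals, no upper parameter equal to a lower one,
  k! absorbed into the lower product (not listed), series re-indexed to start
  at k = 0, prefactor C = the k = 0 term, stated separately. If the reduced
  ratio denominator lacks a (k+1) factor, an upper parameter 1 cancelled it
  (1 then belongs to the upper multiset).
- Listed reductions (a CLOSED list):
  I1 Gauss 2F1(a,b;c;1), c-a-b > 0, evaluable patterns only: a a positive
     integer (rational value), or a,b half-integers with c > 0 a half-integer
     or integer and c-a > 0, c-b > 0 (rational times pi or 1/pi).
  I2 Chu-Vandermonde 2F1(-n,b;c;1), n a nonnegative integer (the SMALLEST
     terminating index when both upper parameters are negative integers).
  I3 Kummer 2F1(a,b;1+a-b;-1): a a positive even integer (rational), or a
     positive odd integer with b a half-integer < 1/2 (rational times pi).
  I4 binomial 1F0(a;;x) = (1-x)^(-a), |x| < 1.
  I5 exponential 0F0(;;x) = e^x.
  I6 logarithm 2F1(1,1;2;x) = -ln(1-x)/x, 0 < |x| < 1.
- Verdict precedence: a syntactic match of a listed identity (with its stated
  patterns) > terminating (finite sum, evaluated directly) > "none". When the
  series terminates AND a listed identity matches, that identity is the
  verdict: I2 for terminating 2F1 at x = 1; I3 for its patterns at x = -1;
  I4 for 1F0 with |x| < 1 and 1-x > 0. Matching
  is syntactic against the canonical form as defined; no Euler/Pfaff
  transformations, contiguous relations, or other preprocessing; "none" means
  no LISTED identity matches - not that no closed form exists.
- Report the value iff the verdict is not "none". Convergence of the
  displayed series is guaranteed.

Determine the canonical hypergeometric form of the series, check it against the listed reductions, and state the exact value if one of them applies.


x = 1 here; the reduced form reads 2F1, upper {-2, 8}, lower {2/7}, C = 5. Verdict at x = 1: the Chu-Vandermonde identity I2 matches (terminating 2F1 at x = 1 with n = 2, b = 8, c = 2/7). Its exact value is 705.

Structural cue: t_0 = 5 here, and the running product (C = 5) telescopes to a rising factorial.
Ratio: r(k) = 1 * (k-2) (k+8) / [(k+2/7) (k+1)] ; factor over Q: parameters, x = 1, and C = 5.


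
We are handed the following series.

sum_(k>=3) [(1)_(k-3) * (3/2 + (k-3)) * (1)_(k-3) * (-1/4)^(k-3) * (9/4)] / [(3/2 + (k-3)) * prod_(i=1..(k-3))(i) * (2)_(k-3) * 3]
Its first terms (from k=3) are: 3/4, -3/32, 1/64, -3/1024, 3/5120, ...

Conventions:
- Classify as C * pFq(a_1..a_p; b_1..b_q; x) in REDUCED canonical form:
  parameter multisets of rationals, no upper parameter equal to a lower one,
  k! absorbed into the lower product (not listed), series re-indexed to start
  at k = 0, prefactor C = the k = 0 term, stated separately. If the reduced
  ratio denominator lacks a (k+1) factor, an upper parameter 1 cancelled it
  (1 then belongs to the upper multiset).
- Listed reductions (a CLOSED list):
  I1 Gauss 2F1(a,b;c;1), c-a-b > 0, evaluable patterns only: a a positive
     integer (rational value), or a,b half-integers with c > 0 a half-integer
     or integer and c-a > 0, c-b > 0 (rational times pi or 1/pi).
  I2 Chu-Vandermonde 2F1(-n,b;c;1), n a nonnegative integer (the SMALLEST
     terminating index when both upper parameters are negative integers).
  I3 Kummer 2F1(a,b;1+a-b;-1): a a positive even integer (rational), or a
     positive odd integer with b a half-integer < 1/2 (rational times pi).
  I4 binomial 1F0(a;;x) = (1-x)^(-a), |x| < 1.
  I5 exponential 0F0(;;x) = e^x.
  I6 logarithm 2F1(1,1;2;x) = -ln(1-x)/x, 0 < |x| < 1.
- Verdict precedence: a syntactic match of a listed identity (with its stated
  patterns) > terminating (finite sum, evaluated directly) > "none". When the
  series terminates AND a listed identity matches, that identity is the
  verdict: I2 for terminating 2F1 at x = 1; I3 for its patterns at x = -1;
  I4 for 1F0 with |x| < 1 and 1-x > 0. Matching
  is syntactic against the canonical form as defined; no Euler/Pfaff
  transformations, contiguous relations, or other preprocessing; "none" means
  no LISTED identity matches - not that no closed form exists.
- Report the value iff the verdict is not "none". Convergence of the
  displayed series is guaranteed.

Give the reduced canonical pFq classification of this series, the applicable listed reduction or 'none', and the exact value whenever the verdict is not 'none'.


At argument -1/4: a 2F1 with upper {1, 1}, lower {2}, scaled by C = 3/4. Verdict (x = -1/4): the I6 logarithm reduction applies (the logarithm: parameters (1,1;2), x = -1/4). Its exact value is 3 * ln(5/4).

Structural cue: t_0 = 3/4 here, and the product of the first k integers (C = 3/4, x = -1/4) is k!.
Consecutive-term ratio: r(k) = (-1/4) * (k+1) (k+1) / [(k+2) (k+1)] - poly over poly, x = (-1/4) from leading terms; C = 3/4 at k = 0.


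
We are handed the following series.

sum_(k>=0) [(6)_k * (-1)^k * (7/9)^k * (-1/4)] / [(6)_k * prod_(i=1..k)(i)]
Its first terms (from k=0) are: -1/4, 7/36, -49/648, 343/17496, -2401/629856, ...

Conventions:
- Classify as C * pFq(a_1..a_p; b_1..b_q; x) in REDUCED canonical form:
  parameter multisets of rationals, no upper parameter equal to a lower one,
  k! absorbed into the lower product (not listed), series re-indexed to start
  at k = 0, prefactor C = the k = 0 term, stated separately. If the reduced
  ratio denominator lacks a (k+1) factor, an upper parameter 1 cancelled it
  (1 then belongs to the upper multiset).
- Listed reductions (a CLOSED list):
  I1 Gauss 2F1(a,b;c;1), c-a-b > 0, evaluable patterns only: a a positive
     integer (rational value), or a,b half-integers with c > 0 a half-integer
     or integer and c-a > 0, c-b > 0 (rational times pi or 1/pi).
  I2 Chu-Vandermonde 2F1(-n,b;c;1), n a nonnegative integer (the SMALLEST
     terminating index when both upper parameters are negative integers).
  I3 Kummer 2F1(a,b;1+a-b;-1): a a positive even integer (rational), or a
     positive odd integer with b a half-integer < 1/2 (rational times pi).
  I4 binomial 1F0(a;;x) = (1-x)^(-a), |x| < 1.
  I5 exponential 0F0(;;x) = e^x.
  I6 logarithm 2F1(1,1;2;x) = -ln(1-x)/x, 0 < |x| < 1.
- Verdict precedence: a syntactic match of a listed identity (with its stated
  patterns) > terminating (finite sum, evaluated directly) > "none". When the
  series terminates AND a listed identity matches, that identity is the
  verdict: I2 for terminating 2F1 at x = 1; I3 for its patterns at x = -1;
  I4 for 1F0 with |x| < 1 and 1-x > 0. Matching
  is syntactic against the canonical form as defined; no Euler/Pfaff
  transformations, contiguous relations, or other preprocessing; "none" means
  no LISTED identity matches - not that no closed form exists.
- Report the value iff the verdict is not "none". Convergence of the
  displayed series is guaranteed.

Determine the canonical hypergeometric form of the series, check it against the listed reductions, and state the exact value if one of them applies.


This is -1/4 * 0F0(-; -; -7/9) in reduced canonical form. Verdict: exponential (I5) fires (the 0F0 exponential series at x = -7/9). Its exact value is (-1/4) * e^(-7/9).

Key observation: from the first term -1/4: the product of the first k integers (prefactor -1/4) is k!.
Adjacent-term ratio: r(k) = (-7/9) * 1 / [(k+1)] ; factor over Q: parameters, x = (-7/9), and C = -1/4.


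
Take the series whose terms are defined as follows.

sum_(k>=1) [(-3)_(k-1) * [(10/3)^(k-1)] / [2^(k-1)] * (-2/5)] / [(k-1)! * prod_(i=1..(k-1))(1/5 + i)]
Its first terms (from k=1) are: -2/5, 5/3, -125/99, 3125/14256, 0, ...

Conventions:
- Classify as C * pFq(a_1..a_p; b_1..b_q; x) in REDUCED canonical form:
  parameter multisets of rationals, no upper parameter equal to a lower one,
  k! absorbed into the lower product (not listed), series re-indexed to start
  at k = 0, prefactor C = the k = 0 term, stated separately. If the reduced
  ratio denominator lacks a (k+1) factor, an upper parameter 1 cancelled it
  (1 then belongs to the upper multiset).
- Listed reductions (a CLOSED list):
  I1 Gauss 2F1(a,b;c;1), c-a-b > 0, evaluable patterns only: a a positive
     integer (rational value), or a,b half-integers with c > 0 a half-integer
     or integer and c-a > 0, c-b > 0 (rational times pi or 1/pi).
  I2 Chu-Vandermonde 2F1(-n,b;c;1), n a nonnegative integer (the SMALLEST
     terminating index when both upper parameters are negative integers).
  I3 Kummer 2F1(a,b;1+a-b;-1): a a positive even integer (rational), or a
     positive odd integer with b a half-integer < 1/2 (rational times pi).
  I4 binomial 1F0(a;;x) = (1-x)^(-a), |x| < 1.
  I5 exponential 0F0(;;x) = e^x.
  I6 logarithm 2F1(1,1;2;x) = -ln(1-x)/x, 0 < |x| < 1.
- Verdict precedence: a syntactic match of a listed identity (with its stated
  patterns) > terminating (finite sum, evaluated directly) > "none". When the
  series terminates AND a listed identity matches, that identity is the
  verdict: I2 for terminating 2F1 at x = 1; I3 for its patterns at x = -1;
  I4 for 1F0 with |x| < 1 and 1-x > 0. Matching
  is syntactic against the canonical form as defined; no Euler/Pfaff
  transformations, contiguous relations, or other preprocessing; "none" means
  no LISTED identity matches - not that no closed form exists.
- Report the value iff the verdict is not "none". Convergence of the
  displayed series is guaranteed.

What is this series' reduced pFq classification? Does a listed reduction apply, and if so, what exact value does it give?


First insight: with t_0 = -2/5, the lower running product (prefactor -2/5) is a rising factorial.
Consecutive-term ratio: r(k) = (5/3) * (k-3) / [(k+6/5) (k+1)] - rational in k. x = (5/3); t_0 = -2/5; negate the roots.

At argument 5/3: a 1F1 with upper {-3}, lower {6/5}, scaled by C = -2/5. Verdict: terminating - no listed pattern fits, but -3 in the upper list cuts the series at k = 3; direct evaluation. Sum: 15913/71280.


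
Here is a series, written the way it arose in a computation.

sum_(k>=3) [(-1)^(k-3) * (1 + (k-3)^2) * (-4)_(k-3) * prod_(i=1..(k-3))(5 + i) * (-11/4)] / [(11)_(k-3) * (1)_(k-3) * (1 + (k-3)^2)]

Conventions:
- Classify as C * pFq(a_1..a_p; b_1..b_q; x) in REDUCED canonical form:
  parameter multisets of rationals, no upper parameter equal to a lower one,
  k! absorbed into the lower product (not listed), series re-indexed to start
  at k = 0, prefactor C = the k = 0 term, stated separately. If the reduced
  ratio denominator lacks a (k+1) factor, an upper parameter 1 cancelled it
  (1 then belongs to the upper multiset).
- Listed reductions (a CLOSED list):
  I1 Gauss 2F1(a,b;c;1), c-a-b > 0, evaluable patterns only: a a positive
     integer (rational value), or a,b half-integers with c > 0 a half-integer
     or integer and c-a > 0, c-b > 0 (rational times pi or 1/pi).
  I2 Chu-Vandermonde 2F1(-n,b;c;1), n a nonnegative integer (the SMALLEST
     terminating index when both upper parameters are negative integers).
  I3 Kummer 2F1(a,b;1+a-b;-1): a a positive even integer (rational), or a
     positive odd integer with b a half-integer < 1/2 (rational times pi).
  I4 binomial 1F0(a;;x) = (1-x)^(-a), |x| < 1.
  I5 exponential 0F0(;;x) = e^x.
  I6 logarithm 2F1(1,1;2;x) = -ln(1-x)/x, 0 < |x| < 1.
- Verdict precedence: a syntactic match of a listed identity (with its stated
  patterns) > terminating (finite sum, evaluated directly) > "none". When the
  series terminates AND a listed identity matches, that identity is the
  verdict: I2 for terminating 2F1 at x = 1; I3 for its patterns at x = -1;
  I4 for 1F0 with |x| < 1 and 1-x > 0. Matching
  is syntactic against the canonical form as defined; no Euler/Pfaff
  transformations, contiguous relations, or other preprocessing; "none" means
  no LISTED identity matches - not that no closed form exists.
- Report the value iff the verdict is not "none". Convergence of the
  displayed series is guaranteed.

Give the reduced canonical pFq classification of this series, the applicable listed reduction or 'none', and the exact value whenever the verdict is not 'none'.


Key observation: t_0 being -11/4, k^2 + 1 divides numerator and denominator alike; prefactor -11/4 after cancelling.
Term ratio: r(k) = (-1) * (k-4) (k+6) / [(k+11) (k+1)] - rational in k. x = (-1); t_0 = -11/4; negate the roots.

Prefactor -11/4, argument -1: 2F1 with upper {-4, 6} over lower {11}. Verdict at x = -1: the Kummer evaluation I3 matches (x = -1; c = 11 equals 1+a-b for upper {-4, 6}: listed pattern). Sum: -33/2.


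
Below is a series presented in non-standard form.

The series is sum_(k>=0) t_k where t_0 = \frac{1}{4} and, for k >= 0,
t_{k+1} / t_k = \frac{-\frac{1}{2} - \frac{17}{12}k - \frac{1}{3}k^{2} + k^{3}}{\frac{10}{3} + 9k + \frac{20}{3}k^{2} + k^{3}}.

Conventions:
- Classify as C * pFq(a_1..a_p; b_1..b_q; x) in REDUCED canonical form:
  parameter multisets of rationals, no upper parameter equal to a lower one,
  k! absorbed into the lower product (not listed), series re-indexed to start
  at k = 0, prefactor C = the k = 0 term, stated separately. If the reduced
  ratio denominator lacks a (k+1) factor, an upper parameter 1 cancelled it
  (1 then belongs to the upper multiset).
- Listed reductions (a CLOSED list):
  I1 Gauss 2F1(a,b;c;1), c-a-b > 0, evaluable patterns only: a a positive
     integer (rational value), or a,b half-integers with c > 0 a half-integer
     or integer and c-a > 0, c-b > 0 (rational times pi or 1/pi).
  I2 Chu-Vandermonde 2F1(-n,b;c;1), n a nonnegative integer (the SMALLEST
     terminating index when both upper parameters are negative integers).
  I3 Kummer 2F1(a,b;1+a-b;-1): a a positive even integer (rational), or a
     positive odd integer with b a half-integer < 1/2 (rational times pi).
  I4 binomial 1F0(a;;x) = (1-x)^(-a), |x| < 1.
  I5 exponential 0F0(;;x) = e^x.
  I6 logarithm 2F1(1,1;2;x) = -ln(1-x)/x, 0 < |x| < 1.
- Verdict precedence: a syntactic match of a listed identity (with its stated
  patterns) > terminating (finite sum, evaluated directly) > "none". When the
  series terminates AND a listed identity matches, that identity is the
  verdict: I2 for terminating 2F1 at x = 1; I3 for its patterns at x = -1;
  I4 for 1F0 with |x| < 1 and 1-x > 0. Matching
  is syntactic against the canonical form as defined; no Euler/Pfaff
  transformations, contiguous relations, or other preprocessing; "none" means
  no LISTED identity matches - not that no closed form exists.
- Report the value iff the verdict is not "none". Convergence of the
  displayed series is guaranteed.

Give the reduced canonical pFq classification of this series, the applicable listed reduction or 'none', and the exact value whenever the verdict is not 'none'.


Classification (C = \frac{1}{4}): 2F1 with upper {-\frac{3}{2}, \frac{1}{2}}, lower {5}, argument x = 1. Verdict (x = 1): the half-integer Gauss pattern (I1) applies (x = 1; upper {-\frac{3}{2}, \frac{1}{2}} half-integers, c = 5 in the evaluable pattern). Its exact value is \frac{16384}{24255} / \pi.

Structural cue: from the first term \frac{1}{4}: cancel k + 2/3 from the displayed ratio first; then C = 1/4.
Adjacent-term ratio: r(k) = 1 * (k-\frac{3}{2}) (k+\frac{1}{2}) / [(k+5) (k+1)] - rational in k. x = 1; t_0 = \frac{1}{4}; negate the roots.


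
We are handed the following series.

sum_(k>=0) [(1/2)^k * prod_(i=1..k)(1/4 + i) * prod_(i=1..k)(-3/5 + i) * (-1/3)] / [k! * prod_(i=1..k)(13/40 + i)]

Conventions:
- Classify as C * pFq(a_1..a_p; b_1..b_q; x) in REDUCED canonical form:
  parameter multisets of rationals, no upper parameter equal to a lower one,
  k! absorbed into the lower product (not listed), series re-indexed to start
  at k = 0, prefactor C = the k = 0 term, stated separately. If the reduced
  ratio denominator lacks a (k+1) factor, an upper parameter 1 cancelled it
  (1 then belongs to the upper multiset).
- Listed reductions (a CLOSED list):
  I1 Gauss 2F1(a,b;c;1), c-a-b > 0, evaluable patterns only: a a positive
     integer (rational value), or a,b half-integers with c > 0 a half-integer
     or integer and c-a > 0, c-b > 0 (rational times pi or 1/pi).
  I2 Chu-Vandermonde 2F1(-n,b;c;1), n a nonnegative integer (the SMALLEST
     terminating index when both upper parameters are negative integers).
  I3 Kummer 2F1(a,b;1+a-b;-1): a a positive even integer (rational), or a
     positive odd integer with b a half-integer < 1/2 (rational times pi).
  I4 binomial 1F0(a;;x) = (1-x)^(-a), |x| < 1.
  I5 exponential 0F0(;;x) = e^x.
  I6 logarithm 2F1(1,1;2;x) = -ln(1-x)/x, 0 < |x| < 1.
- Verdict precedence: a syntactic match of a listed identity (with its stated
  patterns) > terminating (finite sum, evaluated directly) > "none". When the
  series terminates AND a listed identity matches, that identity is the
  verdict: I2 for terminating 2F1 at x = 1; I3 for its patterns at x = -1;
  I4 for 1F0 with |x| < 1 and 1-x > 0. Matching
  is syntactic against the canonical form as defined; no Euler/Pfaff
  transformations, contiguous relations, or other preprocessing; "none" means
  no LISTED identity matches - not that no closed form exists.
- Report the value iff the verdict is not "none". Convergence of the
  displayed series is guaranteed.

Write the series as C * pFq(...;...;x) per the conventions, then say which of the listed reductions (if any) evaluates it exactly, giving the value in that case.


Classification (C = -1/3): 2F1 with upper {2/5, 5/4}, lower {53/40}, argument x = 1/2. Verdict: no listed reduction: x = 1/2 and upper {2/5, 5/4} fail every I1-I6 pattern.

First insight: from the first term -1/3: the running product (C = -1/3) telescopes to a rising factorial.
Step ratio: r(k) = (1/2) * (k+2/5) (k+5/4) / [(k+53/40) (k+1)] - rational in k, leading ratio (1/2); with t_0 = -1/3, classification follows.


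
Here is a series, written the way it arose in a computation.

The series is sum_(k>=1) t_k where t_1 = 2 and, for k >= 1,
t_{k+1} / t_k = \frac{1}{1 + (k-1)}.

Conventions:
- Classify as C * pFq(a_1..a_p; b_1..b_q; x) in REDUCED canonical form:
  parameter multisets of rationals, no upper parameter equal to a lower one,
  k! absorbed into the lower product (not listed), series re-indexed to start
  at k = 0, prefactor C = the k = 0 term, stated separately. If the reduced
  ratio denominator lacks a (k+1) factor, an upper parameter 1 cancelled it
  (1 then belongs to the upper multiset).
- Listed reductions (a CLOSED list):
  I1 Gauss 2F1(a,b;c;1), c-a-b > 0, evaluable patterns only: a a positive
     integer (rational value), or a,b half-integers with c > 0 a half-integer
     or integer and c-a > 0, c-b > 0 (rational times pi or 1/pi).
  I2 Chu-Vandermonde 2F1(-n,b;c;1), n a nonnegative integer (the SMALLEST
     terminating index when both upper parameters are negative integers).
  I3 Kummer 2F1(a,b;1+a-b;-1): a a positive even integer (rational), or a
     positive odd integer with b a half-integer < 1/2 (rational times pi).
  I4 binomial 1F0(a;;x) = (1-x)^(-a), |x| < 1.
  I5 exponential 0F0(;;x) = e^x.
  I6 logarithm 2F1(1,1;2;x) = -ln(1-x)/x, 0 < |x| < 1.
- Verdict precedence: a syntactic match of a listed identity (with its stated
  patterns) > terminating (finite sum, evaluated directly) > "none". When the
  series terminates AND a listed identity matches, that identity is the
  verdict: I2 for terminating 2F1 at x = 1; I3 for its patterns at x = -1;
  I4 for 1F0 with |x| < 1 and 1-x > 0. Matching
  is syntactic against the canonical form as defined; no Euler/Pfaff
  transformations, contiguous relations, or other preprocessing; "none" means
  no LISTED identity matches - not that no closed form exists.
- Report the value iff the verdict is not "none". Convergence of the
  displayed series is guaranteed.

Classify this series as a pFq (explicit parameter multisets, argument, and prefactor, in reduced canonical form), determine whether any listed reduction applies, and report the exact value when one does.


The tell: x = 1 and factor the ratio over Q (C = 2, x = 1): negated roots = parameters.
Ratio: r(k) = 1 * 1 / [(k+1)] - rational in k, leading ratio 1; with t_0 = 2, classification follows.

With C = 2: the canonical form is 0F0(-; -; 1). Verdict: this is the exponential series (I5) (the 0F0 exponential series at x = 1). Its exact value is 2 \cdot e^{1}.


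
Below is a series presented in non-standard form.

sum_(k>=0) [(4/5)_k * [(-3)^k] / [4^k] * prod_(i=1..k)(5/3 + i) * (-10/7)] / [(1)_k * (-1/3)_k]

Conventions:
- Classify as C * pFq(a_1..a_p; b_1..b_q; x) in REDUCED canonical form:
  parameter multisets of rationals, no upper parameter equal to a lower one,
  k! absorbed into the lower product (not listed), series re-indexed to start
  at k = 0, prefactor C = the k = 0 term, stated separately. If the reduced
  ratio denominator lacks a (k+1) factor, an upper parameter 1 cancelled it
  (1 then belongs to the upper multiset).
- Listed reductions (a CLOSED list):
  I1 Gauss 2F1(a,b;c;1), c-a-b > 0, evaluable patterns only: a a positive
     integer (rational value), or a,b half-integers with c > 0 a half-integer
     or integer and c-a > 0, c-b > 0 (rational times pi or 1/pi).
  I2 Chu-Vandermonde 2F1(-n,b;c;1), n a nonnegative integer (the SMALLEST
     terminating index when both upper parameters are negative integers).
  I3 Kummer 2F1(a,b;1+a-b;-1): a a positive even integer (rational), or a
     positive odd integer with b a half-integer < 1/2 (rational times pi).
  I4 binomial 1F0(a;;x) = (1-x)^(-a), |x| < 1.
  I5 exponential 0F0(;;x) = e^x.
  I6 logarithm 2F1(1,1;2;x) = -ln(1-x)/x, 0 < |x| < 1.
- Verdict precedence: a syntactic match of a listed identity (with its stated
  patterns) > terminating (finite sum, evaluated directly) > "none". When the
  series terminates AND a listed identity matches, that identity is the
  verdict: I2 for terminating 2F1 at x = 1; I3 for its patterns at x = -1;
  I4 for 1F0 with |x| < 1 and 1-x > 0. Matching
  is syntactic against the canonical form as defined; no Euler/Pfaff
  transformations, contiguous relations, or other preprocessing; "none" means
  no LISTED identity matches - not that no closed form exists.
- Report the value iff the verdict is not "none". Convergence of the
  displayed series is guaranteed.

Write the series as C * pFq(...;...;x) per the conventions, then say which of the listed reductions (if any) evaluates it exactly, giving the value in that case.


Classification (C = -10/7): 2F1 with upper {4/5, 8/3}, lower {-1/3}, argument x = -3/4. Verdict: none here - no I1-I6 shape fits x = -3/4 with lower {-1/3}.

First insight: with t_0 = -10/7, (1)_k (C = -10/7) is k! itself.
Step ratio: r(k) = (-3/4) * (k+4/5) (k+8/3) / [(k-1/3) (k+1)] ; factor over Q: parameters, x = (-3/4), and C = -10/7.
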